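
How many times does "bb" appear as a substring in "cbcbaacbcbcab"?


Searching for "bb" in "cbcbaacbcbcab"
Scanning each position:
  Position 0: "cb" => no
  Position 1: "bc" => no
  Position 2: "cb" => no
  Position 3: "ba" => no
  Position 4: "aa" => no
  Position 5: "ac" => no
  Position 6: "cb" => no
  Position 7: "bc" => no
  Position 8: "cb" => no
  Position 9: "bc" => no
  Position 10: "ca" => no
  Position 11: "ab" => no
Total occurrences: 0

0


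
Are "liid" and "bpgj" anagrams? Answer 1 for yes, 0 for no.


Strings: "liid", "bpgj"
Sorted first:  diil
Sorted second: bgjp
Differ at position 0: 'd' vs 'b' => not anagrams

0


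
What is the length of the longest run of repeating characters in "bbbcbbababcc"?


Input: "bbbcbbababcc"
Scanning for longest run:
  Position 1 ('b'): continues run of 'b', length=2
  Position 2 ('b'): continues run of 'b', length=3
  Position 3 ('c'): new char, reset run to 1
  Position 4 ('b'): new char, reset run to 1
  Position 5 ('b'): continues run of 'b', length=2
  Position 6 ('a'): new char, reset run to 1
  Position 7 ('b'): new char, reset run to 1
  Position 8 ('a'): new char, reset run to 1
  Position 9 ('b'): new char, reset run to 1
  Position 10 ('c'): new char, reset run to 1
  Position 11 ('c'): continues run of 'c', length=2
Longest run: 'b' with length 3

3


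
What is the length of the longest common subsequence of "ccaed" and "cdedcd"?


LCS of "ccaed" and "cdedcd"
DP table:
           c    d    e    d    c    d
      0    0    0    0    0    0    0
  c   0    1    1    1    1    1    1
  c   0    1    1    1    1    2    2
  a   0    1    1    1    1    2    2
  e   0    1    1    2    2    2    2
  d   0    1    2    2    3    3    3
LCS length = dp[5][6] = 3

3


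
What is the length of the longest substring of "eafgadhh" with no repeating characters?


Input: "eafgadhh"
Sliding window (track last position of each char):
  Position 0 ('e'): window [0,0] length 1 -- new best
  Position 1 ('a'): window [0,1] length 2 -- new best
  Position 2 ('f'): window [0,2] length 3 -- new best
  Position 3 ('g'): window [0,3] length 4 -- new best
  Position 4 ('a'): repeat (last at 1), move window start to 2
  Position 4 ('a'): window [2,4] length 3
  Position 5 ('d'): window [2,5] length 4
  Position 6 ('h'): window [2,6] length 5 -- new best
  Position 7 ('h'): repeat (last at 6), move window start to 7
  Position 7 ('h'): window [7,7] length 1
Longest substring with no repeats: "fgadh" with length 5

5


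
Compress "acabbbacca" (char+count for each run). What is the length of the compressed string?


Input: acabbbacca
Runs:
  'a' x 1 => "a1"
  'c' x 1 => "c1"
  'a' x 1 => "a1"
  'b' x 3 => "b3"
  'a' x 1 => "a1"
  'c' x 2 => "c2"
  'a' x 1 => "a1"
Compressed: "a1c1a1b3a1c2a1"
Compressed length: 14

14


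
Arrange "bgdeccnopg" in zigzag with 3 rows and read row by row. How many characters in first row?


Zigzag "bgdeccnopg" into 3 rows:
Placing characters:
  'b' => row 0
  'g' => row 1
  'd' => row 2
  'e' => row 1
  'c' => row 0
  'c' => row 1
  'n' => row 2
  'o' => row 1
  'p' => row 0
  'g' => row 1
Rows:
  Row 0: "bcp"
  Row 1: "gecog"
  Row 2: "dn"
First row length: 3

3


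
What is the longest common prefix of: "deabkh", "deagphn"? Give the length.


Words: deabkh, deagphn
  Position 0: all 'd' => match
  Position 1: all 'e' => match
  Position 2: all 'a' => match
  Position 3: ('b', 'g') => mismatch, stop
LCP = "dea" (length 3)

3


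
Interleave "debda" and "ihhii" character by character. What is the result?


Interleaving "debda" and "ihhii":
  Position 0: 'd' from first, 'i' from second => "di"
  Position 1: 'e' from first, 'h' from second => "eh"
  Position 2: 'b' from first, 'h' from second => "bh"
  Position 3: 'd' from first, 'i' from second => "di"
  Position 4: 'a' from first, 'i' from second => "ai"
Result: diehbhdiai

diehbhdiai


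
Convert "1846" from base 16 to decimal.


Input: "1846" in base 16
Positional expansion:
  Digit '1' (value 1) x 16^3 = 4096
  Digit '8' (value 8) x 16^2 = 2048
  Digit '4' (value 4) x 16^1 = 64
  Digit '6' (value 6) x 16^0 = 6
Sum = 6214

6214


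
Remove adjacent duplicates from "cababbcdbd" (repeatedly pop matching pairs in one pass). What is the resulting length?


Input: cababbcdbd
Stack-based adjacent duplicate removal:
  Read 'c': push. Stack: c
  Read 'a': push. Stack: ca
  Read 'b': push. Stack: cab
  Read 'a': push. Stack: caba
  Read 'b': push. Stack: cabab
  Read 'b': matches stack top 'b' => pop. Stack: caba
  Read 'c': push. Stack: cabac
  Read 'd': push. Stack: cabacd
  Read 'b': push. Stack: cabacdb
  Read 'd': push. Stack: cabacdbd
Final stack: "cabacdbd" (length 8)

8


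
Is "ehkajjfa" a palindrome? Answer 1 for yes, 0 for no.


Input: ehkajjfa
Reversed: afjjakhe
  Compare pos 0 ('e') with pos 7 ('a'): MISMATCH
  Compare pos 1 ('h') with pos 6 ('f'): MISMATCH
  Compare pos 2 ('k') with pos 5 ('j'): MISMATCH
  Compare pos 3 ('a') with pos 4 ('j'): MISMATCH
Result: not a palindrome

0


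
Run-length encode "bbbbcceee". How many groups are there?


Input: bbbbcceee
Scanning for consecutive runs:
  Group 1: 'b' x 4 (positions 0-3)
  Group 2: 'c' x 2 (positions 4-5)
  Group 3: 'e' x 3 (positions 6-8)
Total groups: 3

3


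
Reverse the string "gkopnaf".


Input: gkopnaf
Reading characters right to left:
  Position 6: 'f'
  Position 5: 'a'
  Position 4: 'n'
  Position 3: 'p'
  Position 2: 'o'
  Position 1: 'k'
  Position 0: 'g'
Reversed: fanpokg

fanpokg


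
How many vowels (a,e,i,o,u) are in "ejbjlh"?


Input: ejbjlh
Checking each character:
  'e' at position 0: vowel (running total: 1)
  'j' at position 1: consonant
  'b' at position 2: consonant
  'j' at position 3: consonant
  'l' at position 4: consonant
  'h' at position 5: consonant
Total vowels: 1

1


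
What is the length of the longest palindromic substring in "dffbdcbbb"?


Input: "dffbdcbbb"
Checking substrings for palindromes:
  [6:9] "bbb" (len 3) => palindrome
  [1:3] "ff" (len 2) => palindrome
  [6:8] "bb" (len 2) => palindrome
  [7:9] "bb" (len 2) => palindrome
Longest palindromic substring: "bbb" with length 3

3


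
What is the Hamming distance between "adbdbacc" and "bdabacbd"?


Comparing "adbdbacc" and "bdabacbd" position by position:
  Position 0: 'a' vs 'b' => differ
  Position 1: 'd' vs 'd' => same
  Position 2: 'b' vs 'a' => differ
  Position 3: 'd' vs 'b' => differ
  Position 4: 'b' vs 'a' => differ
  Position 5: 'a' vs 'c' => differ
  Position 6: 'c' vs 'b' => differ
  Position 7: 'c' vs 'd' => differ
Total differences (Hamming distance): 7

7


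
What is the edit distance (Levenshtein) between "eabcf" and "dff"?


Computing edit distance: "eabcf" -> "dff"
DP table:
           d    f    f
      0    1    2    3
  e   1    1    2    3
  a   2    2    2    3
  b   3    3    3    3
  c   4    4    4    4
  f   5    5    4    4
Edit distance = dp[5][3] = 4

4


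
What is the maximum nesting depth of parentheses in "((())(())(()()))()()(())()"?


Input: "((())(())(()()))()()(())()"
Tracking depth:
  Position 0 '(': depth becomes 1
  Position 1 '(': depth becomes 2
  Position 2 '(': depth becomes 3
  Position 3 ')': depth becomes 2
  Position 4 ')': depth becomes 1
  Position 5 '(': depth becomes 2
  Position 6 '(': depth becomes 3
  Position 7 ')': depth becomes 2
  Position 8 ')': depth becomes 1
  Position 9 '(': depth becomes 2
  Position 10 '(': depth becomes 3
  Position 11 ')': depth becomes 2
  Position 12 '(': depth becomes 3
  Position 13 ')': depth becomes 2
  Position 14 ')': depth becomes 1
  Position 15 ')': depth becomes 0
  Position 16 '(': depth becomes 1
  Position 17 ')': depth becomes 0
  Position 18 '(': depth becomes 1
  Position 19 ')': depth becomes 0
  Position 20 '(': depth becomes 1
  Position 21 '(': depth becomes 2
  Position 22 ')': depth becomes 1
  Position 23 ')': depth becomes 0
  Position 24 '(': depth becomes 1
  Position 25 ')': depth becomes 0
Maximum depth reached: 3

3


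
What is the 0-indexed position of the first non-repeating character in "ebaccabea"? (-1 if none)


Input: ebaccabea
Character frequencies:
  'a': 3
  'b': 2
  'c': 2
  'e': 2
Scanning left to right for freq == 1:
  Position 0 ('e'): freq=2, skip
  Position 1 ('b'): freq=2, skip
  Position 2 ('a'): freq=3, skip
  Position 3 ('c'): freq=2, skip
  Position 4 ('c'): freq=2, skip
  Position 5 ('a'): freq=3, skip
  Position 6 ('b'): freq=2, skip
  Position 7 ('e'): freq=2, skip
  Position 8 ('a'): freq=3, skip
  No unique character found => answer = -1

-1


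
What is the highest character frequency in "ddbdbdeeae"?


Input: ddbdbdeeae
Character counts:
  'a': 1
  'b': 2
  'd': 4
  'e': 3
Maximum frequency: 4

4


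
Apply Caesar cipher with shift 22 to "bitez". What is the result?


Caesar cipher: shift "bitez" by 22
  'b' (pos 1) + 22 = pos 23 = 'x'
  'i' (pos 8) + 22 = pos 4 = 'e'
  't' (pos 19) + 22 = pos 15 = 'p'
  'e' (pos 4) + 22 = pos 0 = 'a'
  'z' (pos 25) + 22 = pos 21 = 'v'
Result: xepav

xepav


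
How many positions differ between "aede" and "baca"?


Comparing "aede" and "baca" position by position:
  Position 0: 'a' vs 'b' => DIFFER
  Position 1: 'e' vs 'a' => DIFFER
  Position 2: 'd' vs 'c' => DIFFER
  Position 3: 'e' vs 'a' => DIFFER
Positions that differ: 4

4


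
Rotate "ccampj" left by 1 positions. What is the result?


Input: "ccampj", rotate left by 1
First 1 characters: "c"
Remaining characters: "campj"
Concatenate remaining + first: "campj" + "c" = "campjc"

campjc


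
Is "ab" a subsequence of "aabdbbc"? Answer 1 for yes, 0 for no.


Check if "ab" is a subsequence of "aabdbbc"
Greedy scan:
  Position 0 ('a'): matches sub[0] = 'a'
  Position 1 ('a'): no match needed
  Position 2 ('b'): matches sub[1] = 'b'
  Position 3 ('d'): no match needed
  Position 4 ('b'): no match needed
  Position 5 ('b'): no match needed
  Position 6 ('c'): no match needed
All 2 characters matched => is a subsequence

1


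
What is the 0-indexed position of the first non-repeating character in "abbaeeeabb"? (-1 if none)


Input: abbaeeeabb
Character frequencies:
  'a': 3
  'b': 4
  'e': 3
Scanning left to right for freq == 1:
  Position 0 ('a'): freq=3, skip
  Position 1 ('b'): freq=4, skip
  Position 2 ('b'): freq=4, skip
  Position 3 ('a'): freq=3, skip
  Position 4 ('e'): freq=3, skip
  Position 5 ('e'): freq=3, skip
  Position 6 ('e'): freq=3, skip
  Position 7 ('a'): freq=3, skip
  Position 8 ('b'): freq=4, skip
  Position 9 ('b'): freq=4, skip
  No unique character found => answer = -1

-1


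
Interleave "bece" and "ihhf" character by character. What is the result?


Interleaving "bece" and "ihhf":
  Position 0: 'b' from first, 'i' from second => "bi"
  Position 1: 'e' from first, 'h' from second => "eh"
  Position 2: 'c' from first, 'h' from second => "ch"
  Position 3: 'e' from first, 'f' from second => "ef"
Result: biehchef

biehchef


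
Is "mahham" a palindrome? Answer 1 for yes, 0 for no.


Input: mahham
Reversed: mahham
  Compare pos 0 ('m') with pos 5 ('m'): match
  Compare pos 1 ('a') with pos 4 ('a'): match
  Compare pos 2 ('h') with pos 3 ('h'): match
Result: palindrome

1


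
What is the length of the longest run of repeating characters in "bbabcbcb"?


Input: "bbabcbcb"
Scanning for longest run:
  Position 1 ('b'): continues run of 'b', length=2
  Position 2 ('a'): new char, reset run to 1
  Position 3 ('b'): new char, reset run to 1
  Position 4 ('c'): new char, reset run to 1
  Position 5 ('b'): new char, reset run to 1
  Position 6 ('c'): new char, reset run to 1
  Position 7 ('b'): new char, reset run to 1
Longest run: 'b' with length 2

2


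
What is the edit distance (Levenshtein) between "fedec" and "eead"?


Computing edit distance: "fedec" -> "eead"
DP table:
           e    e    a    d
      0    1    2    3    4
  f   1    1    2    3    4
  e   2    1    1    2    3
  d   3    2    2    2    2
  e   4    3    2    3    3
  c   5    4    3    3    4
Edit distance = dp[5][4] = 4

4


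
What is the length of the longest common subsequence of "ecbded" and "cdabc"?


LCS of "ecbded" and "cdabc"
DP table:
           c    d    a    b    c
      0    0    0    0    0    0
  e   0    0    0    0    0    0
  c   0    1    1    1    1    1
  b   0    1    1    1    2    2
  d   0    1    2    2    2    2
  e   0    1    2    2    2    2
  d   0    1    2    2    2    2
LCS length = dp[6][5] = 2

2


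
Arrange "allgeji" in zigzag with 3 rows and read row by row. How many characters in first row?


Zigzag "allgeji" into 3 rows:
Placing characters:
  'a' => row 0
  'l' => row 1
  'l' => row 2
  'g' => row 1
  'e' => row 0
  'j' => row 1
  'i' => row 2
Rows:
  Row 0: "ae"
  Row 1: "lgj"
  Row 2: "li"
First row length: 2

2


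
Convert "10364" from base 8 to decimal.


Input: "10364" in base 8
Positional expansion:
  Digit '1' (value 1) x 8^4 = 4096
  Digit '0' (value 0) x 8^3 = 0
  Digit '3' (value 3) x 8^2 = 192
  Digit '6' (value 6) x 8^1 = 48
  Digit '4' (value 4) x 8^0 = 4
Sum = 4340

4340


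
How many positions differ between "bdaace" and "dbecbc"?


Comparing "bdaace" and "dbecbc" position by position:
  Position 0: 'b' vs 'd' => DIFFER
  Position 1: 'd' vs 'b' => DIFFER
  Position 2: 'a' vs 'e' => DIFFER
  Position 3: 'a' vs 'c' => DIFFER
  Position 4: 'c' vs 'b' => DIFFER
  Position 5: 'e' vs 'c' => DIFFER
Positions that differ: 6

6


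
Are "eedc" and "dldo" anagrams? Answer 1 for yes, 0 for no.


Strings: "eedc", "dldo"
Sorted first:  cdee
Sorted second: ddlo
Differ at position 0: 'c' vs 'd' => not anagrams

0


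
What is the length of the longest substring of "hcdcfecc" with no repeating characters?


Input: "hcdcfecc"
Sliding window (track last position of each char):
  Position 0 ('h'): window [0,0] length 1 -- new best
  Position 1 ('c'): window [0,1] length 2 -- new best
  Position 2 ('d'): window [0,2] length 3 -- new best
  Position 3 ('c'): repeat (last at 1), move window start to 2
  Position 3 ('c'): window [2,3] length 2
  Position 4 ('f'): window [2,4] length 3
  Position 5 ('e'): window [2,5] length 4 -- new best
  Position 6 ('c'): repeat (last at 3), move window start to 4
  Position 6 ('c'): window [4,6] length 3
  Position 7 ('c'): repeat (last at 6), move window start to 7
  Position 7 ('c'): window [7,7] length 1
Longest substring with no repeats: "dcfe" with length 4

4


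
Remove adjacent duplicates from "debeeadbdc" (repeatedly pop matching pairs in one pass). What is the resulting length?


Input: debeeadbdc
Stack-based adjacent duplicate removal:
  Read 'd': push. Stack: d
  Read 'e': push. Stack: de
  Read 'b': push. Stack: deb
  Read 'e': push. Stack: debe
  Read 'e': matches stack top 'e' => pop. Stack: deb
  Read 'a': push. Stack: deba
  Read 'd': push. Stack: debad
  Read 'b': push. Stack: debadb
  Read 'd': push. Stack: debadbd
  Read 'c': push. Stack: debadbdc
Final stack: "debadbdc" (length 8)

8


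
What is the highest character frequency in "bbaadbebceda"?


Input: bbaadbebceda
Character counts:
  'a': 3
  'b': 4
  'c': 1
  'd': 2
  'e': 2
Maximum frequency: 4

4


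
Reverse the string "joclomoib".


Input: joclomoib
Reading characters right to left:
  Position 8: 'b'
  Position 7: 'i'
  Position 6: 'o'
  Position 5: 'm'
  Position 4: 'o'
  Position 3: 'l'
  Position 2: 'c'
  Position 1: 'o'
  Position 0: 'j'
Reversed: biomolcoj

biomolcoj


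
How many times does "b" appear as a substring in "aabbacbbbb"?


Searching for "b" in "aabbacbbbb"
Scanning each position:
  Position 0: "a" => no
  Position 1: "a" => no
  Position 2: "b" => MATCH
  Position 3: "b" => MATCH
  Position 4: "a" => no
  Position 5: "c" => no
  Position 6: "b" => MATCH
  Position 7: "b" => MATCH
  Position 8: "b" => MATCH
  Position 9: "b" => MATCH
Total occurrences: 6

6


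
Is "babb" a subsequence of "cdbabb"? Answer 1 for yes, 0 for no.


Check if "babb" is a subsequence of "cdbabb"
Greedy scan:
  Position 0 ('c'): no match needed
  Position 1 ('d'): no match needed
  Position 2 ('b'): matches sub[0] = 'b'
  Position 3 ('a'): matches sub[1] = 'a'
  Position 4 ('b'): matches sub[2] = 'b'
  Position 5 ('b'): matches sub[3] = 'b'
All 4 characters matched => is a subsequence

1


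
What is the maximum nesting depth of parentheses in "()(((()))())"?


Input: "()(((()))())"
Tracking depth:
  Position 0 '(': depth becomes 1
  Position 1 ')': depth becomes 0
  Position 2 '(': depth becomes 1
  Position 3 '(': depth becomes 2
  Position 4 '(': depth becomes 3
  Position 5 '(': depth becomes 4
  Position 6 ')': depth becomes 3
  Position 7 ')': depth becomes 2
  Position 8 ')': depth becomes 1
  Position 9 '(': depth becomes 2
  Position 10 ')': depth becomes 1
  Position 11 ')': depth becomes 0
Maximum depth reached: 4

4


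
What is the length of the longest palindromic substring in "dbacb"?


Input: "dbacb"
Checking substrings for palindromes:
  No multi-char palindromic substrings found
Longest palindromic substring: "d" with length 1

1


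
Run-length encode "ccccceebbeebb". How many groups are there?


Input: ccccceebbeebb
Scanning for consecutive runs:
  Group 1: 'c' x 5 (positions 0-4)
  Group 2: 'e' x 2 (positions 5-6)
  Group 3: 'b' x 2 (positions 7-8)
  Group 4: 'e' x 2 (positions 9-10)
  Group 5: 'b' x 2 (positions 11-12)
Total groups: 5

5


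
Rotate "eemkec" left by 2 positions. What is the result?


Input: "eemkec", rotate left by 2
First 2 characters: "ee"
Remaining characters: "mkec"
Concatenate remaining + first: "mkec" + "ee" = "mkecee"

mkecee


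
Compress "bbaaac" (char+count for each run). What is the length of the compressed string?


Input: bbaaac
Runs:
  'b' x 2 => "b2"
  'a' x 3 => "a3"
  'c' x 1 => "c1"
Compressed: "b2a3c1"
Compressed length: 6

6


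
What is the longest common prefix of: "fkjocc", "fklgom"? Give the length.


Words: fkjocc, fklgom
  Position 0: all 'f' => match
  Position 1: all 'k' => match
  Position 2: ('j', 'l') => mismatch, stop
LCP = "fk" (length 2)

2


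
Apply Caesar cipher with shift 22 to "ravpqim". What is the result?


Caesar cipher: shift "ravpqim" by 22
  'r' (pos 17) + 22 = pos 13 = 'n'
  'a' (pos 0) + 22 = pos 22 = 'w'
  'v' (pos 21) + 22 = pos 17 = 'r'
  'p' (pos 15) + 22 = pos 11 = 'l'
  'q' (pos 16) + 22 = pos 12 = 'm'
  'i' (pos 8) + 22 = pos 4 = 'e'
  'm' (pos 12) + 22 = pos 8 = 'i'
Result: nwrlmei

nwrlmei


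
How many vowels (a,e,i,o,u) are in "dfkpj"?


Input: dfkpj
Checking each character:
  'd' at position 0: consonant
  'f' at position 1: consonant
  'k' at position 2: consonant
  'p' at position 3: consonant
  'j' at position 4: consonant
Total vowels: 0

0


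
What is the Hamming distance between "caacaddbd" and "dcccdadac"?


Comparing "caacaddbd" and "dcccdadac" position by position:
  Position 0: 'c' vs 'd' => differ
  Position 1: 'a' vs 'c' => differ
  Position 2: 'a' vs 'c' => differ
  Position 3: 'c' vs 'c' => same
  Position 4: 'a' vs 'd' => differ
  Position 5: 'd' vs 'a' => differ
  Position 6: 'd' vs 'd' => same
  Position 7: 'b' vs 'a' => differ
  Position 8: 'd' vs 'c' => differ
Total differences (Hamming distance): 7

7


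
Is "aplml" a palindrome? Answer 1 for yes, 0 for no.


Input: aplml
Reversed: lmlpa
  Compare pos 0 ('a') with pos 4 ('l'): MISMATCH
  Compare pos 1 ('p') with pos 3 ('m'): MISMATCH
Result: not a palindrome

0


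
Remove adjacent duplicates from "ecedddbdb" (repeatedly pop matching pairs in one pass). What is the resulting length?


Input: ecedddbdb
Stack-based adjacent duplicate removal:
  Read 'e': push. Stack: e
  Read 'c': push. Stack: ec
  Read 'e': push. Stack: ece
  Read 'd': push. Stack: eced
  Read 'd': matches stack top 'd' => pop. Stack: ece
  Read 'd': push. Stack: eced
  Read 'b': push. Stack: ecedb
  Read 'd': push. Stack: ecedbd
  Read 'b': push. Stack: ecedbdb
Final stack: "ecedbdb" (length 7)

7


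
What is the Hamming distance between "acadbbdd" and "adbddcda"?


Comparing "acadbbdd" and "adbddcda" position by position:
  Position 0: 'a' vs 'a' => same
  Position 1: 'c' vs 'd' => differ
  Position 2: 'a' vs 'b' => differ
  Position 3: 'd' vs 'd' => same
  Position 4: 'b' vs 'd' => differ
  Position 5: 'b' vs 'c' => differ
  Position 6: 'd' vs 'd' => same
  Position 7: 'd' vs 'a' => differ
Total differences (Hamming distance): 5

5


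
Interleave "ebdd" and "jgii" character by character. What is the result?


Interleaving "ebdd" and "jgii":
  Position 0: 'e' from first, 'j' from second => "ej"
  Position 1: 'b' from first, 'g' from second => "bg"
  Position 2: 'd' from first, 'i' from second => "di"
  Position 3: 'd' from first, 'i' from second => "di"
Result: ejbgdidi

ejbgdidi


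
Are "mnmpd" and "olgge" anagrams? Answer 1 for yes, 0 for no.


Strings: "mnmpd", "olgge"
Sorted first:  dmmnp
Sorted second: egglo
Differ at position 0: 'd' vs 'e' => not anagrams

0


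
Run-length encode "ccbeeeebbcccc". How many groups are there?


Input: ccbeeeebbcccc
Scanning for consecutive runs:
  Group 1: 'c' x 2 (positions 0-1)
  Group 2: 'b' x 1 (positions 2-2)
  Group 3: 'e' x 4 (positions 3-6)
  Group 4: 'b' x 2 (positions 7-8)
  Group 5: 'c' x 4 (positions 9-12)
Total groups: 5

5


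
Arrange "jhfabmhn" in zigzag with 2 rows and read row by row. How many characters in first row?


Zigzag "jhfabmhn" into 2 rows:
Placing characters:
  'j' => row 0
  'h' => row 1
  'f' => row 0
  'a' => row 1
  'b' => row 0
  'm' => row 1
  'h' => row 0
  'n' => row 1
Rows:
  Row 0: "jfbh"
  Row 1: "hamn"
First row length: 4

4


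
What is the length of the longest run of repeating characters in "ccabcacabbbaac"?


Input: "ccabcacabbbaac"
Scanning for longest run:
  Position 1 ('c'): continues run of 'c', length=2
  Position 2 ('a'): new char, reset run to 1
  Position 3 ('b'): new char, reset run to 1
  Position 4 ('c'): new char, reset run to 1
  Position 5 ('a'): new char, reset run to 1
  Position 6 ('c'): new char, reset run to 1
  Position 7 ('a'): new char, reset run to 1
  Position 8 ('b'): new char, reset run to 1
  Position 9 ('b'): continues run of 'b', length=2
  Position 10 ('b'): continues run of 'b', length=3
  Position 11 ('a'): new char, reset run to 1
  Position 12 ('a'): continues run of 'a', length=2
  Position 13 ('c'): new char, reset run to 1
Longest run: 'b' with length 3

3


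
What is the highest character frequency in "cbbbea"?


Input: cbbbea
Character counts:
  'a': 1
  'b': 3
  'c': 1
  'e': 1
Maximum frequency: 3

3


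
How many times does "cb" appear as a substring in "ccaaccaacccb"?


Searching for "cb" in "ccaaccaacccb"
Scanning each position:
  Position 0: "cc" => no
  Position 1: "ca" => no
  Position 2: "aa" => no
  Position 3: "ac" => no
  Position 4: "cc" => no
  Position 5: "ca" => no
  Position 6: "aa" => no
  Position 7: "ac" => no
  Position 8: "cc" => no
  Position 9: "cc" => no
  Position 10: "cb" => MATCH
Total occurrences: 1

1


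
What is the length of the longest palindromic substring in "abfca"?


Input: "abfca"
Checking substrings for palindromes:
  No multi-char palindromic substrings found
Longest palindromic substring: "a" with length 1

1


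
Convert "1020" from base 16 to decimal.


Input: "1020" in base 16
Positional expansion:
  Digit '1' (value 1) x 16^3 = 4096
  Digit '0' (value 0) x 16^2 = 0
  Digit '2' (value 2) x 16^1 = 32
  Digit '0' (value 0) x 16^0 = 0
Sum = 4128

4128


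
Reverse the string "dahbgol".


Input: dahbgol
Reading characters right to left:
  Position 6: 'l'
  Position 5: 'o'
  Position 4: 'g'
  Position 3: 'b'
  Position 2: 'h'
  Position 1: 'a'
  Position 0: 'd'
Reversed: logbhad

logbhad


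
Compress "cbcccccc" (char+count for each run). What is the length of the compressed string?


Input: cbcccccc
Runs:
  'c' x 1 => "c1"
  'b' x 1 => "b1"
  'c' x 6 => "c6"
Compressed: "c1b1c6"
Compressed length: 6

6


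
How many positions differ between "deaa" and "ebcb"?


Comparing "deaa" and "ebcb" position by position:
  Position 0: 'd' vs 'e' => DIFFER
  Position 1: 'e' vs 'b' => DIFFER
  Position 2: 'a' vs 'c' => DIFFER
  Position 3: 'a' vs 'b' => DIFFER
Positions that differ: 4

4


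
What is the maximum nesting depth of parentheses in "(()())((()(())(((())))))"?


Input: "(()())((()(())(((())))))"
Tracking depth:
  Position 0 '(': depth becomes 1
  Position 1 '(': depth becomes 2
  Position 2 ')': depth becomes 1
  Position 3 '(': depth becomes 2
  Position 4 ')': depth becomes 1
  Position 5 ')': depth becomes 0
  Position 6 '(': depth becomes 1
  Position 7 '(': depth becomes 2
  Position 8 '(': depth becomes 3
  Position 9 ')': depth becomes 2
  Position 10 '(': depth becomes 3
  Position 11 '(': depth becomes 4
  Position 12 ')': depth becomes 3
  Position 13 ')': depth becomes 2
  Position 14 '(': depth becomes 3
  Position 15 '(': depth becomes 4
  Position 16 '(': depth becomes 5
  Position 17 '(': depth becomes 6
  Position 18 ')': depth becomes 5
  Position 19 ')': depth becomes 4
  Position 20 ')': depth becomes 3
  Position 21 ')': depth becomes 2
  Position 22 ')': depth becomes 1
  Position 23 ')': depth becomes 0
Maximum depth reached: 6

6


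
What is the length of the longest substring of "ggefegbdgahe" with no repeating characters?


Input: "ggefegbdgahe"
Sliding window (track last position of each char):
  Position 0 ('g'): window [0,0] length 1 -- new best
  Position 1 ('g'): repeat (last at 0), move window start to 1
  Position 1 ('g'): window [1,1] length 1
  Position 2 ('e'): window [1,2] length 2 -- new best
  Position 3 ('f'): window [1,3] length 3 -- new best
  Position 4 ('e'): repeat (last at 2), move window start to 3
  Position 4 ('e'): window [3,4] length 2
  Position 5 ('g'): window [3,5] length 3
  Position 6 ('b'): window [3,6] length 4 -- new best
  Position 7 ('d'): window [3,7] length 5 -- new best
  Position 8 ('g'): repeat (last at 5), move window start to 6
  Position 8 ('g'): window [6,8] length 3
  Position 9 ('a'): window [6,9] length 4
  Position 10 ('h'): window [6,10] length 5
  Position 11 ('e'): window [6,11] length 6 -- new best
Longest substring with no repeats: "bdgahe" with length 6

6


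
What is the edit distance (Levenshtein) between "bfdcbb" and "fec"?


Computing edit distance: "bfdcbb" -> "fec"
DP table:
           f    e    c
      0    1    2    3
  b   1    1    2    3
  f   2    1    2    3
  d   3    2    2    3
  c   4    3    3    2
  b   5    4    4    3
  b   6    5    5    4
Edit distance = dp[6][3] = 4

4


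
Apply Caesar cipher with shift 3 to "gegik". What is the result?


Caesar cipher: shift "gegik" by 3
  'g' (pos 6) + 3 = pos 9 = 'j'
  'e' (pos 4) + 3 = pos 7 = 'h'
  'g' (pos 6) + 3 = pos 9 = 'j'
  'i' (pos 8) + 3 = pos 11 = 'l'
  'k' (pos 10) + 3 = pos 13 = 'n'
Result: jhjln

jhjln


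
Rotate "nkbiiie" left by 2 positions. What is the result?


Input: "nkbiiie", rotate left by 2
First 2 characters: "nk"
Remaining characters: "biiie"
Concatenate remaining + first: "biiie" + "nk" = "biiienk"

biiienk


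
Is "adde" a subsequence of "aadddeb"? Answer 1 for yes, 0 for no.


Check if "adde" is a subsequence of "aadddeb"
Greedy scan:
  Position 0 ('a'): matches sub[0] = 'a'
  Position 1 ('a'): no match needed
  Position 2 ('d'): matches sub[1] = 'd'
  Position 3 ('d'): matches sub[2] = 'd'
  Position 4 ('d'): no match needed
  Position 5 ('e'): matches sub[3] = 'e'
  Position 6 ('b'): no match needed
All 4 characters matched => is a subsequence

1


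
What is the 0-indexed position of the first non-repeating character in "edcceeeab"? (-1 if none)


Input: edcceeeab
Character frequencies:
  'a': 1
  'b': 1
  'c': 2
  'd': 1
  'e': 4
Scanning left to right for freq == 1:
  Position 0 ('e'): freq=4, skip
  Position 1 ('d'): unique! => answer = 1

1


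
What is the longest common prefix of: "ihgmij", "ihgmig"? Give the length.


Words: ihgmij, ihgmig
  Position 0: all 'i' => match
  Position 1: all 'h' => match
  Position 2: all 'g' => match
  Position 3: all 'm' => match
  Position 4: all 'i' => match
  Position 5: ('j', 'g') => mismatch, stop
LCP = "ihgmi" (length 5)

5


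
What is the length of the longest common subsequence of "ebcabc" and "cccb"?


LCS of "ebcabc" and "cccb"
DP table:
           c    c    c    b
      0    0    0    0    0
  e   0    0    0    0    0
  b   0    0    0    0    1
  c   0    1    1    1    1
  a   0    1    1    1    1
  b   0    1    1    1    2
  c   0    1    2    2    2
LCS length = dp[6][4] = 2

2


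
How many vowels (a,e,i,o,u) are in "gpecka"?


Input: gpecka
Checking each character:
  'g' at position 0: consonant
  'p' at position 1: consonant
  'e' at position 2: vowel (running total: 1)
  'c' at position 3: consonant
  'k' at position 4: consonant
  'a' at position 5: vowel (running total: 2)
Total vowels: 2

2


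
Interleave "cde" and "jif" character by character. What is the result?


Interleaving "cde" and "jif":
  Position 0: 'c' from first, 'j' from second => "cj"
  Position 1: 'd' from first, 'i' from second => "di"
  Position 2: 'e' from first, 'f' from second => "ef"
Result: cjdief

cjdief


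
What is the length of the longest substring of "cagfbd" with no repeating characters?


Input: "cagfbd"
Sliding window (track last position of each char):
  Position 0 ('c'): window [0,0] length 1 -- new best
  Position 1 ('a'): window [0,1] length 2 -- new best
  Position 2 ('g'): window [0,2] length 3 -- new best
  Position 3 ('f'): window [0,3] length 4 -- new best
  Position 4 ('b'): window [0,4] length 5 -- new best
  Position 5 ('d'): window [0,5] length 6 -- new best
Longest substring with no repeats: "cagfbd" with length 6

6


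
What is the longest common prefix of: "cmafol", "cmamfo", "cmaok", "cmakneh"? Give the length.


Words: cmafol, cmamfo, cmaok, cmakneh
  Position 0: all 'c' => match
  Position 1: all 'm' => match
  Position 2: all 'a' => match
  Position 3: ('f', 'm', 'o', 'k') => mismatch, stop
LCP = "cma" (length 3)

3


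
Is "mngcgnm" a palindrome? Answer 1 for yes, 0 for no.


Input: mngcgnm
Reversed: mngcgnm
  Compare pos 0 ('m') with pos 6 ('m'): match
  Compare pos 1 ('n') with pos 5 ('n'): match
  Compare pos 2 ('g') with pos 4 ('g'): match
Result: palindrome

1


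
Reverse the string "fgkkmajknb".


Input: fgkkmajknb
Reading characters right to left:
  Position 9: 'b'
  Position 8: 'n'
  Position 7: 'k'
  Position 6: 'j'
  Position 5: 'a'
  Position 4: 'm'
  Position 3: 'k'
  Position 2: 'k'
  Position 1: 'g'
  Position 0: 'f'
Reversed: bnkjamkkgf

bnkjamkkgf


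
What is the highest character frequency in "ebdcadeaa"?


Input: ebdcadeaa
Character counts:
  'a': 3
  'b': 1
  'c': 1
  'd': 2
  'e': 2
Maximum frequency: 3

3


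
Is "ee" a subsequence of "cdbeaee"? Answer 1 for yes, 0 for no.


Check if "ee" is a subsequence of "cdbeaee"
Greedy scan:
  Position 0 ('c'): no match needed
  Position 1 ('d'): no match needed
  Position 2 ('b'): no match needed
  Position 3 ('e'): matches sub[0] = 'e'
  Position 4 ('a'): no match needed
  Position 5 ('e'): matches sub[1] = 'e'
  Position 6 ('e'): no match needed
All 2 characters matched => is a subsequence

1


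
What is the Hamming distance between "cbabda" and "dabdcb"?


Comparing "cbabda" and "dabdcb" position by position:
  Position 0: 'c' vs 'd' => differ
  Position 1: 'b' vs 'a' => differ
  Position 2: 'a' vs 'b' => differ
  Position 3: 'b' vs 'd' => differ
  Position 4: 'd' vs 'c' => differ
  Position 5: 'a' vs 'b' => differ
Total differences (Hamming distance): 6

6


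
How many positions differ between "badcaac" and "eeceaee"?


Comparing "badcaac" and "eeceaee" position by position:
  Position 0: 'b' vs 'e' => DIFFER
  Position 1: 'a' vs 'e' => DIFFER
  Position 2: 'd' vs 'c' => DIFFER
  Position 3: 'c' vs 'e' => DIFFER
  Position 4: 'a' vs 'a' => same
  Position 5: 'a' vs 'e' => DIFFER
  Position 6: 'c' vs 'e' => DIFFER
Positions that differ: 6

6


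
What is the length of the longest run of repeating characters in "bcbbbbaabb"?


Input: "bcbbbbaabb"
Scanning for longest run:
  Position 1 ('c'): new char, reset run to 1
  Position 2 ('b'): new char, reset run to 1
  Position 3 ('b'): continues run of 'b', length=2
  Position 4 ('b'): continues run of 'b', length=3
  Position 5 ('b'): continues run of 'b', length=4
  Position 6 ('a'): new char, reset run to 1
  Position 7 ('a'): continues run of 'a', length=2
  Position 8 ('b'): new char, reset run to 1
  Position 9 ('b'): continues run of 'b', length=2
Longest run: 'b' with length 4

4


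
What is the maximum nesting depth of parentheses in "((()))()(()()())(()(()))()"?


Input: "((()))()(()()())(()(()))()"
Tracking depth:
  Position 0 '(': depth becomes 1
  Position 1 '(': depth becomes 2
  Position 2 '(': depth becomes 3
  Position 3 ')': depth becomes 2
  Position 4 ')': depth becomes 1
  Position 5 ')': depth becomes 0
  Position 6 '(': depth becomes 1
  Position 7 ')': depth becomes 0
  Position 8 '(': depth becomes 1
  Position 9 '(': depth becomes 2
  Position 10 ')': depth becomes 1
  Position 11 '(': depth becomes 2
  Position 12 ')': depth becomes 1
  Position 13 '(': depth becomes 2
  Position 14 ')': depth becomes 1
  Position 15 ')': depth becomes 0
  Position 16 '(': depth becomes 1
  Position 17 '(': depth becomes 2
  Position 18 ')': depth becomes 1
  Position 19 '(': depth becomes 2
  Position 20 '(': depth becomes 3
  Position 21 ')': depth becomes 2
  Position 22 ')': depth becomes 1
  Position 23 ')': depth becomes 0
  Position 24 '(': depth becomes 1
  Position 25 ')': depth becomes 0
Maximum depth reached: 3

3


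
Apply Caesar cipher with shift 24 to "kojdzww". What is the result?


Caesar cipher: shift "kojdzww" by 24
  'k' (pos 10) + 24 = pos 8 = 'i'
  'o' (pos 14) + 24 = pos 12 = 'm'
  'j' (pos 9) + 24 = pos 7 = 'h'
  'd' (pos 3) + 24 = pos 1 = 'b'
  'z' (pos 25) + 24 = pos 23 = 'x'
  'w' (pos 22) + 24 = pos 20 = 'u'
  'w' (pos 22) + 24 = pos 20 = 'u'
Result: imhbxuu

imhbxuu


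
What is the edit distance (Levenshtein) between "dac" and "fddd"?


Computing edit distance: "dac" -> "fddd"
DP table:
           f    d    d    d
      0    1    2    3    4
  d   1    1    1    2    3
  a   2    2    2    2    3
  c   3    3    3    3    3
Edit distance = dp[3][4] = 3

3


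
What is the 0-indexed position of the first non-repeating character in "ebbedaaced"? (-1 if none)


Input: ebbedaaced
Character frequencies:
  'a': 2
  'b': 2
  'c': 1
  'd': 2
  'e': 3
Scanning left to right for freq == 1:
  Position 0 ('e'): freq=3, skip
  Position 1 ('b'): freq=2, skip
  Position 2 ('b'): freq=2, skip
  Position 3 ('e'): freq=3, skip
  Position 4 ('d'): freq=2, skip
  Position 5 ('a'): freq=2, skip
  Position 6 ('a'): freq=2, skip
  Position 7 ('c'): unique! => answer = 7

7


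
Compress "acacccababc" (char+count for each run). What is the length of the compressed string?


Input: acacccababc
Runs:
  'a' x 1 => "a1"
  'c' x 1 => "c1"
  'a' x 1 => "a1"
  'c' x 3 => "c3"
  'a' x 1 => "a1"
  'b' x 1 => "b1"
  'a' x 1 => "a1"
  'b' x 1 => "b1"
  'c' x 1 => "c1"
Compressed: "a1c1a1c3a1b1a1b1c1"
Compressed length: 18

18


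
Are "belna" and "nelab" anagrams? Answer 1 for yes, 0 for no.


Strings: "belna", "nelab"
Sorted first:  abeln
Sorted second: abeln
Sorted forms match => anagrams

1


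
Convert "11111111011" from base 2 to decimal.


Input: "11111111011" in base 2
Positional expansion:
  Digit '1' (value 1) x 2^10 = 1024
  Digit '1' (value 1) x 2^9 = 512
  Digit '1' (value 1) x 2^8 = 256
  Digit '1' (value 1) x 2^7 = 128
  Digit '1' (value 1) x 2^6 = 64
  Digit '1' (value 1) x 2^5 = 32
  Digit '1' (value 1) x 2^4 = 16
  Digit '1' (value 1) x 2^3 = 8
  Digit '0' (value 0) x 2^2 = 0
  Digit '1' (value 1) x 2^1 = 2
  Digit '1' (value 1) x 2^0 = 1
Sum = 2043

2043


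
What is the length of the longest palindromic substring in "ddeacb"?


Input: "ddeacb"
Checking substrings for palindromes:
  [0:2] "dd" (len 2) => palindrome
Longest palindromic substring: "dd" with length 2

2


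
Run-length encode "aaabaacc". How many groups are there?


Input: aaabaacc
Scanning for consecutive runs:
  Group 1: 'a' x 3 (positions 0-2)
  Group 2: 'b' x 1 (positions 3-3)
  Group 3: 'a' x 2 (positions 4-5)
  Group 4: 'c' x 2 (positions 6-7)
Total groups: 4

4


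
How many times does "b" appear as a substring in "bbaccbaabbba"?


Searching for "b" in "bbaccbaabbba"
Scanning each position:
  Position 0: "b" => MATCH
  Position 1: "b" => MATCH
  Position 2: "a" => no
  Position 3: "c" => no
  Position 4: "c" => no
  Position 5: "b" => MATCH
  Position 6: "a" => no
  Position 7: "a" => no
  Position 8: "b" => MATCH
  Position 9: "b" => MATCH
  Position 10: "b" => MATCH
  Position 11: "a" => no
Total occurrences: 6

6


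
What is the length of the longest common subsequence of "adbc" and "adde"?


LCS of "adbc" and "adde"
DP table:
           a    d    d    e
      0    0    0    0    0
  a   0    1    1    1    1
  d   0    1    2    2    2
  b   0    1    2    2    2
  c   0    1    2    2    2
LCS length = dp[4][4] = 2

2


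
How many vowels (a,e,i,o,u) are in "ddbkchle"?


Input: ddbkchle
Checking each character:
  'd' at position 0: consonant
  'd' at position 1: consonant
  'b' at position 2: consonant
  'k' at position 3: consonant
  'c' at position 4: consonant
  'h' at position 5: consonant
  'l' at position 6: consonant
  'e' at position 7: vowel (running total: 1)
Total vowels: 1

1


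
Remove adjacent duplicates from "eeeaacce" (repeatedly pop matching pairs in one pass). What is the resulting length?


Input: eeeaacce
Stack-based adjacent duplicate removal:
  Read 'e': push. Stack: e
  Read 'e': matches stack top 'e' => pop. Stack: (empty)
  Read 'e': push. Stack: e
  Read 'a': push. Stack: ea
  Read 'a': matches stack top 'a' => pop. Stack: e
  Read 'c': push. Stack: ec
  Read 'c': matches stack top 'c' => pop. Stack: e
  Read 'e': matches stack top 'e' => pop. Stack: (empty)
Final stack: "" (length 0)

0


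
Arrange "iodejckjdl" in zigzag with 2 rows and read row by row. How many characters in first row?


Zigzag "iodejckjdl" into 2 rows:
Placing characters:
  'i' => row 0
  'o' => row 1
  'd' => row 0
  'e' => row 1
  'j' => row 0
  'c' => row 1
  'k' => row 0
  'j' => row 1
  'd' => row 0
  'l' => row 1
Rows:
  Row 0: "idjkd"
  Row 1: "oecjl"
First row length: 5

5


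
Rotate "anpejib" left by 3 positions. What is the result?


Input: "anpejib", rotate left by 3
First 3 characters: "anp"
Remaining characters: "ejib"
Concatenate remaining + first: "ejib" + "anp" = "ejibanp"

ejibanp


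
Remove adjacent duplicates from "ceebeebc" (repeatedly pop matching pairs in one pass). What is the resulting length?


Input: ceebeebc
Stack-based adjacent duplicate removal:
  Read 'c': push. Stack: c
  Read 'e': push. Stack: ce
  Read 'e': matches stack top 'e' => pop. Stack: c
  Read 'b': push. Stack: cb
  Read 'e': push. Stack: cbe
  Read 'e': matches stack top 'e' => pop. Stack: cb
  Read 'b': matches stack top 'b' => pop. Stack: c
  Read 'c': matches stack top 'c' => pop. Stack: (empty)
Final stack: "" (length 0)

0


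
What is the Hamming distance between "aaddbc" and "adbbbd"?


Comparing "aaddbc" and "adbbbd" position by position:
  Position 0: 'a' vs 'a' => same
  Position 1: 'a' vs 'd' => differ
  Position 2: 'd' vs 'b' => differ
  Position 3: 'd' vs 'b' => differ
  Position 4: 'b' vs 'b' => same
  Position 5: 'c' vs 'd' => differ
Total differences (Hamming distance): 4

4


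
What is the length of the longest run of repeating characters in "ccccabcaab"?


Input: "ccccabcaab"
Scanning for longest run:
  Position 1 ('c'): continues run of 'c', length=2
  Position 2 ('c'): continues run of 'c', length=3
  Position 3 ('c'): continues run of 'c', length=4
  Position 4 ('a'): new char, reset run to 1
  Position 5 ('b'): new char, reset run to 1
  Position 6 ('c'): new char, reset run to 1
  Position 7 ('a'): new char, reset run to 1
  Position 8 ('a'): continues run of 'a', length=2
  Position 9 ('b'): new char, reset run to 1
Longest run: 'c' with length 4

4
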